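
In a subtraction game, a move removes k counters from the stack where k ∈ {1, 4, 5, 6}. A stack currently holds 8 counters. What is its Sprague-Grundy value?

4

Build the Grundy sequence with g(k) = mex{g(k−s) : s ∈ {1, 4, 5, 6}, s ≤ k}:
g(0) = mex{} = 0
g(1) = mex{0} = 1
g(2) = mex{1} = 0
g(3) = mex{0} = 1
g(4) = mex{0,1} = 2
g(5) = mex{0,1,2} = 3
g(6) = mex{0,1,3} = 2
g(7) = mex{0,1,2} = 3
g(8) = mex{0,1,2,3} = 4
So g(8) = 4.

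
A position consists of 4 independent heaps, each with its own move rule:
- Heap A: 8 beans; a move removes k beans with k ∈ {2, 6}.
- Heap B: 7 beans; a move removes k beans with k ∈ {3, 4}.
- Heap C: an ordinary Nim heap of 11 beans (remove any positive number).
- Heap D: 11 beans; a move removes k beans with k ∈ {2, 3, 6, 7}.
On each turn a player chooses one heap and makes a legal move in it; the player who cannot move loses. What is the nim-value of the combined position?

For heap A, compute g(0), g(1), … with moves {2, 6}:
k:     0  1  2  3  4  5  6  7  8
g(k):  0  0  1  1  0  0  1  1  0
So g(8) = 0.
For heap B, compute g(0), g(1), … with moves {3, 4}:
g(0) = mex{} = 0
g(1) = mex{} = 0
g(2) = mex{} = 0
g(3) = mex{0} = 1
g(4) = mex{0} = 1
g(5) = mex{0} = 1
g(6) = mex{0,1} = 2
g(7) = mex{1} = 0
So g(7) = 0.
Heap C is a plain Nim heap of size 11, so its Grundy value is 11.
Grundy values for heap D (subtraction set {2, 3, 6, 7}):
k:     0  1  2  3  4  5  6  7  8  9 10 11
g(k):  0  0  1  1  2  0  3  1  2  0  0  1
So g(11) = 1.
The value of a disjunctive sum is the nim-sum of the parts.
Combined value = 0 ⊕ 0 ⊕ 11 ⊕ 1 = 10.

10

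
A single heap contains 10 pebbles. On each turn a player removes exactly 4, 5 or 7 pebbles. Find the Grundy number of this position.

2

Grundy values for subtraction set {4, 5, 7}:
k:     0  1  2  3  4  5  6  7  8  9 10
g(k):  0  0  0  0  1  1  1  1  2  2  2
So g(10) = 2.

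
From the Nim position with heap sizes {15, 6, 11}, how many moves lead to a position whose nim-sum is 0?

Compute the nim-sum pairwise:
15 ^ 6 = 9
9 ^ 11 = 2
The overall nim-sum is X = 2. A heap of size p has a winning move iff p XOR X < p (reduce it to p XOR X).
  15: 15 XOR 2 = 13 < 15 — winning move (to 13).
  6: 6 XOR 2 = 4 < 6 — winning move (to 4).
  11: 11 XOR 2 = 9 < 11 — winning move (to 9).
That gives 3 winning moves.

3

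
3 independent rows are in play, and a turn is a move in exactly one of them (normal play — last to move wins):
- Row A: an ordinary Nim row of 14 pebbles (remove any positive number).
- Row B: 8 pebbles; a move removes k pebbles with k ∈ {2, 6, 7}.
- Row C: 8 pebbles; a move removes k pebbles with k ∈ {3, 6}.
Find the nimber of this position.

Row A is a plain Nim row of size 14, so its Grundy value is 14.
For row B, compute g(0), g(1), … with moves {2, 6, 7}:
g(0) = mex{} = 0
g(1) = mex{} = 0
g(2) = mex{0} = 1
g(3) = mex{0} = 1
g(4) = mex{1} = 0
g(5) = mex{1} = 0
g(6) = mex{0} = 1
g(7) = mex{0} = 1
g(8) = mex{0,1} = 2
So g(8) = 2.
Build the Grundy sequence for row C with g(k) = mex{g(k−s) : s ∈ {3, 6}, s ≤ k}:
k:     0  1  2  3  4  5  6  7  8
g(k):  0  0  0  1  1  1  2  2  2
So g(8) = 2.
By the Sprague-Grundy theorem, the Grundy value of a sum of independent games is the XOR of the component values.
Combined value = 14 ⊕ 2 ⊕ 2 = 14.

14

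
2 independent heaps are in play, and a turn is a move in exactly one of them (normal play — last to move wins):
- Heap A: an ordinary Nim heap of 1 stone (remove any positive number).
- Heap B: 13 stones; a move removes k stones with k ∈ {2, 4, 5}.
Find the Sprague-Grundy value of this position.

Heap A is a plain Nim heap of size 1, so its Grundy value is 1.
For heap B, compute g(0), g(1), … with moves {2, 4, 5}:
g(0) = mex{} = 0
g(1) = mex{} = 0
g(2) = mex{0} = 1
g(3) = mex{0} = 1
g(4) = mex{0,1} = 2
g(5) = mex{0,1} = 2
g(6) = mex{0,1,2} = 3
g(7) = mex{1,2} = 0
g(8) = mex{1,2,3} = 0
g(9) = mex{0,2} = 1
g(10) = mex{0,2,3} = 1
g(11) = mex{0,1,3} = 2
g(12) = mex{0,1} = 2
g(13) = mex{0,1,2} = 3
So g(13) = 3.
The value of a disjunctive sum is the nim-sum of the parts.
Combined value = 1 ⊕ 3 = 2.

2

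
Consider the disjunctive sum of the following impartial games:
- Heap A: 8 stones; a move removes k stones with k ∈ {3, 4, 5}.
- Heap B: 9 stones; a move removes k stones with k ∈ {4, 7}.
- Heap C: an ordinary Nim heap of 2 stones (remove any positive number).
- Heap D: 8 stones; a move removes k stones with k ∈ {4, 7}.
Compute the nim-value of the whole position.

Build the Grundy sequence for heap A with g(k) = mex{g(k−s) : s ∈ {3, 4, 5}, s ≤ k}:
k:     0  1  2  3  4  5  6  7  8
g(k):  0  0  0  1  1  1  2  2  0
So g(8) = 0.
Build the Grundy sequence for heap B with g(k) = mex{g(k−s) : s ∈ {4, 7}, s ≤ k}:
g(0) = mex{} = 0
g(1) = mex{} = 0
g(2) = mex{} = 0
g(3) = mex{} = 0
g(4) = mex{0} = 1
g(5) = mex{0} = 1
g(6) = mex{0} = 1
g(7) = mex{0} = 1
g(8) = mex{0,1} = 2
g(9) = mex{0,1} = 2
So g(9) = 2.
Heap C is a plain Nim heap of size 2, so its Grundy value is 2.
For heap D, compute g(0), g(1), … with moves {4, 7}:
g(0) = mex{} = 0
g(1) = mex{} = 0
g(2) = mex{} = 0
g(3) = mex{} = 0
g(4) = mex{0} = 1
g(5) = mex{0} = 1
g(6) = mex{0} = 1
g(7) = mex{0} = 1
g(8) = mex{0,1} = 2
So g(8) = 2.
By the Sprague-Grundy theorem, the Grundy value of a sum of independent games is the XOR of the component values.
Combined value = 0 ⊕ 2 ⊕ 2 ⊕ 2 = 2.

2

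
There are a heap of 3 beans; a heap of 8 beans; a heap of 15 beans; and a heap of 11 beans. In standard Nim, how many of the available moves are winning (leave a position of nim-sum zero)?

3

Compute the nim-sum pairwise:
3 ⊕ 8 = 11
11 ⊕ 15 = 4
4 ⊕ 11 = 15
The overall nim-sum is X = 15. A heap of size p has a winning move iff p XOR X < p (reduce it to p XOR X).
  3: 3 XOR 15 = 12 ≥ 3 — no move.
  8: 8 XOR 15 = 7 < 8 — winning move (to 7).
  15: 15 XOR 15 = 0 < 15 — winning move (to 0).
  11: 11 XOR 15 = 4 < 11 — winning move (to 4).
That gives 3 winning moves.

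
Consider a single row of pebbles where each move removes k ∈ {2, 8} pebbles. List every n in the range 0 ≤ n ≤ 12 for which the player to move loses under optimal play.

Build the Grundy sequence with g(k) = mex{g(k−s) : s ∈ {2, 8}, s ≤ k}:
g(0) = mex{} = 0
g(1) = mex{} = 0
g(2) = mex{0} = 1
g(3) = mex{0} = 1
g(4) = mex{1} = 0
g(5) = mex{1} = 0
g(6) = mex{0} = 1
g(7) = mex{0} = 1
g(8) = mex{0,1} = 2
g(9) = mex{0,1} = 2
g(10) = mex{1,2} = 0
g(11) = mex{1,2} = 0
g(12) = mex{0} = 1
The P-positions (g = 0) in 0..12 are 0, 1, 4, 5, 10, 11.

0, 1, 4, 5, 10, 11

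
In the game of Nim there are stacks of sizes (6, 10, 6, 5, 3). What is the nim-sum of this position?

12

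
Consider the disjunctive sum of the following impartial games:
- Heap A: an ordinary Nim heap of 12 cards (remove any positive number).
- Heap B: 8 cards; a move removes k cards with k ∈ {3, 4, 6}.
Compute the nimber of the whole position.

14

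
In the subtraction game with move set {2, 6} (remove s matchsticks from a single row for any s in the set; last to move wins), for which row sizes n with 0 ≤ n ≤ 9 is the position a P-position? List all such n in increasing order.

0, 1, 4, 5, 8, 9

Build the Grundy sequence with g(k) = mex{g(k−s) : s ∈ {2, 6}, s ≤ k}:
k:     0  1  2  3  4  5  6  7  8  9
g(k):  0  0  1  1  0  0  1  1  0  0
The P-positions (g = 0) in 0..9 are 0, 1, 4, 5, 8, 9.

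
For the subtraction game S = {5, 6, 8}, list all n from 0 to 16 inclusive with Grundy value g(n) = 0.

0, 1, 2, 3, 4, 13, 14, 15, 16

Build the Grundy sequence with g(k) = mex{g(k−s) : s ∈ {5, 6, 8}, s ≤ k}:
k:     0  1  2  3  4  5  6  7  8  9 10 11 12 13 14 15 16
g(k):  0  0  0  0  0  1  1  1  1  1  2  2  2  0  0  0  0
The P-positions (g = 0) in 0..16 are 0, 1, 2, 3, 4, 13, 14, 15, 16.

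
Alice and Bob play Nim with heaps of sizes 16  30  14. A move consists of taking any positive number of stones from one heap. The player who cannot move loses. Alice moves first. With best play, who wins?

Bob wins

Compute the nim-sum pairwise:
16 XOR 30 = 14
14 XOR 14 = 0
The nim-sum is 0, so this is a P-position: the player to move is in a losing position under optimal play; Alice is about to move from it and so loses — Bob wins.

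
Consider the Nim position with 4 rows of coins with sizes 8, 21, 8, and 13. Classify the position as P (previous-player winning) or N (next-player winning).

N-position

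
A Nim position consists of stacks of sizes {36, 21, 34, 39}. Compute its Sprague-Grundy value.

Nim-sum: 36 ^ 21 ^ 34 ^ 39 = 52.

52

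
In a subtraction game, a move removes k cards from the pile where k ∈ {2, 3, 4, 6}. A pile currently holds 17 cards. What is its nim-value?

Build the Grundy sequence with g(k) = mex{g(k−s) : s ∈ {2, 3, 4, 6}, s ≤ k}:
k:     0  1  2  3  4  5  6  7  8  9 10 11 12 13 14 15 16 17
g(k):  0  0  1  1  2  2  3  3  0  0  1  1  2  2  3  3  0  0
So g(17) = 0.

0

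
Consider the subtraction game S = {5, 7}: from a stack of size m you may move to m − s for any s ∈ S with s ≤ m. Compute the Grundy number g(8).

Build the Grundy sequence with g(k) = mex{g(k−s) : s ∈ {5, 7}, s ≤ k}:
k:     0  1  2  3  4  5  6  7  8
g(k):  0  0  0  0  0  1  1  1  1
So g(8) = 1.

1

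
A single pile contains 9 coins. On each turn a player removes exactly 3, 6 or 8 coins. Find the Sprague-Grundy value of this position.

Build the Grundy sequence with g(k) = mex{g(k−s) : s ∈ {3, 6, 8}, s ≤ k}:
k:     0  1  2  3  4  5  6  7  8  9
g(k):  0  0  0  1  1  1  2  2  2  3
So g(9) = 3.

3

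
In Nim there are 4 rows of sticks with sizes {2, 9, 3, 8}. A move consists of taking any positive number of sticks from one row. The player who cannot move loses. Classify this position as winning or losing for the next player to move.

Compute the nim-sum pairwise:
2 XOR 9 = 11
11 XOR 3 = 8
8 XOR 8 = 0
The nim-sum is 0, so this is a P-position: the player to move is in a losing position under optimal play.

Losing position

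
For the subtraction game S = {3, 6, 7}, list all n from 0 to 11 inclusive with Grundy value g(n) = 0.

Grundy values for subtraction set {3, 6, 7}:
k:     0  1  2  3  4  5  6  7  8  9 10 11
g(k):  0  0  0  1  1  1  2  2  2  3  0  0
The P-positions (g = 0) in 0..11 are 0, 1, 2, 10, 11.

0, 1, 2, 10, 11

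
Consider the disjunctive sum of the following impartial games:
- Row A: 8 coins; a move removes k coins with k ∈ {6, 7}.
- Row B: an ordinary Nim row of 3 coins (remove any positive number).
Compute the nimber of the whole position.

2

Grundy values for row A (subtraction set {6, 7}):
g(0) = mex{} = 0
g(1) = mex{} = 0
g(2) = mex{} = 0
g(3) = mex{} = 0
g(4) = mex{} = 0
g(5) = mex{} = 0
g(6) = mex{0} = 1
g(7) = mex{0} = 1
g(8) = mex{0} = 1
So g(8) = 1.
Row B is a plain Nim row of size 3, so its Grundy value is 3.
The value of a disjunctive sum is the nim-sum of the parts.
Combined value = 1 ⊕ 3 = 2.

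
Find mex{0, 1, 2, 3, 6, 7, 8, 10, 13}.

4

The values 0, 1, 2, 3 are all present; 4 is the first non-negative integer missing from the set.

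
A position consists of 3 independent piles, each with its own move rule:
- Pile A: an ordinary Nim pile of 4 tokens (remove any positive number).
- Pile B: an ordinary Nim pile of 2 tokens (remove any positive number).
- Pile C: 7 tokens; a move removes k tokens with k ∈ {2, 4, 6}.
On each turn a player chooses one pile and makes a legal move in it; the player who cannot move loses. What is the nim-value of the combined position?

Pile A is a plain Nim pile of size 4, so its Grundy value is 4.
Pile B is a plain Nim pile of size 2, so its Grundy value is 2.
Grundy values for pile C (subtraction set {2, 4, 6}):
k:     0  1  2  3  4  5  6  7
g(k):  0  0  1  1  2  2  3  3
So g(7) = 3.
The value of a disjunctive sum is the nim-sum of the parts.
Combined value = 4 ⊕ 2 ⊕ 3 = 5.

5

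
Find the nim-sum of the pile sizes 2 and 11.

Compute the nim-sum pairwise:
2 XOR 11 = 9

9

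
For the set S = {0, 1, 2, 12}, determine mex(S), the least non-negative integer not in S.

3

The values 0, 1, 2 are all present; 3 is the first non-negative integer missing from the set.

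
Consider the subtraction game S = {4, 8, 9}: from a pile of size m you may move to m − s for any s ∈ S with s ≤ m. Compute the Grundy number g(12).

3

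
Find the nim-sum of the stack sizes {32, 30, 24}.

Nim-sum: 32 ⊕ 30 ⊕ 24 = 38.

38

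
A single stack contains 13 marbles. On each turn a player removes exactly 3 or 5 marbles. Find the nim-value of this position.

1

Build the Grundy sequence with g(k) = mex{g(k−s) : s ∈ {3, 5}, s ≤ k}:
g(0) = mex{} = 0
g(1) = mex{} = 0
g(2) = mex{} = 0
g(3) = mex{0} = 1
g(4) = mex{0} = 1
g(5) = mex{0} = 1
g(6) = mex{0,1} = 2
g(7) = mex{0,1} = 2
g(8) = mex{1} = 0
g(9) = mex{1,2} = 0
g(10) = mex{1,2} = 0
g(11) = mex{0,2} = 1
g(12) = mex{0,2} = 1
g(13) = mex{0} = 1
So g(13) = 1.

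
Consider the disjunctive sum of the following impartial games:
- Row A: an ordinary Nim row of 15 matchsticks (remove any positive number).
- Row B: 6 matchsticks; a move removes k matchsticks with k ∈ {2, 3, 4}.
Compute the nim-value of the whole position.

15

Row A is a plain Nim row of size 15, so its Grundy value is 15.
For row B, compute g(0), g(1), … with moves {2, 3, 4}:
g(0) = mex{} = 0
g(1) = mex{} = 0
g(2) = mex{0} = 1
g(3) = mex{0} = 1
g(4) = mex{0,1} = 2
g(5) = mex{0,1} = 2
g(6) = mex{1,2} = 0
So g(6) = 0.
The value of a disjunctive sum is the nim-sum of the parts.
Combined value = 15 XOR 0 = 15.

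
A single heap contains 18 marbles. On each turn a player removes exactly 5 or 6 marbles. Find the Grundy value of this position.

1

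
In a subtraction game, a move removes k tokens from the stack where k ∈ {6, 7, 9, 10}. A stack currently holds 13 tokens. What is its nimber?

2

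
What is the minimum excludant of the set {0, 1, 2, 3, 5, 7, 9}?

4

The values 0, 1, 2, 3 are all present; 4 is the first non-negative integer missing from the set.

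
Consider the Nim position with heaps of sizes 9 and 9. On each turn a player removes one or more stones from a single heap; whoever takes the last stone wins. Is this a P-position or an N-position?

Write each in binary and XOR column by column:
  1001  (9)
  1001  (9)
  ----
  0000  (0)
The nim-sum is 0, so this is a P-position: the player to move is in a losing position under optimal play.

P-position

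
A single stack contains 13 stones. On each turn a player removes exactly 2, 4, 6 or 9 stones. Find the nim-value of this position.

1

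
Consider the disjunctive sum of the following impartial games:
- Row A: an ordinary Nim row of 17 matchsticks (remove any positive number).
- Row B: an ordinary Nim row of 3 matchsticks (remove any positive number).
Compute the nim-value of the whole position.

Row A is a plain Nim row of size 17, so its Grundy value is 17.
Row B is a plain Nim row of size 3, so its Grundy value is 3.
By the Sprague-Grundy theorem, the Grundy value of a sum of independent games is the XOR of the component values.
Combined value = 17 XOR 3 = 18.

18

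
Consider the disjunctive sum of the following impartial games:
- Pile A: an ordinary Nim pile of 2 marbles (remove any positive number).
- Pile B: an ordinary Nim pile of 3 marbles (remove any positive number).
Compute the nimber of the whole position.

1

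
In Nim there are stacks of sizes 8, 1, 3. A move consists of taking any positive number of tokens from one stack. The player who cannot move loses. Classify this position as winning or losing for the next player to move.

Winning position

Nim-sum: 8 ⊕ 1 ⊕ 3 = 10.
The nim-sum is 10 ≠ 0, so this is an N-position: the player to move can win.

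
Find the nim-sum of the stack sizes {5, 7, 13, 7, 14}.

In binary:
  0101  (5)
  0111  (7)
  1101  (13)
  0111  (7)
  1110  (14)
  ----
  0110  (6)

6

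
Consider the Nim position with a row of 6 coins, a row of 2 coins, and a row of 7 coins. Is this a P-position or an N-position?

N-position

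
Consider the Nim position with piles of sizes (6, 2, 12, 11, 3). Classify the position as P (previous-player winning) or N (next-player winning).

P-position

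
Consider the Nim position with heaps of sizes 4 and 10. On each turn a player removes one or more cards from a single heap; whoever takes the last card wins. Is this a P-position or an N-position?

N-position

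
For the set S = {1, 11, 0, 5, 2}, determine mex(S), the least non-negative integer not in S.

3

The values 0, 1, 2 are all present; 3 is the first non-negative integer missing from the set.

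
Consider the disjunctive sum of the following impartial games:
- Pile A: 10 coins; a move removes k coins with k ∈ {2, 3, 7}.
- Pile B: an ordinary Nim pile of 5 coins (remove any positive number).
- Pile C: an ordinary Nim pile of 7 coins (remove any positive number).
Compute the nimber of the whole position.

2

Grundy values for pile A (subtraction set {2, 3, 7}):
k:     0  1  2  3  4  5  6  7  8  9 10
g(k):  0  0  1  1  2  0  0  1  1  2  0
So g(10) = 0.
Pile B is a plain Nim pile of size 5, so its Grundy value is 5.
Pile C is a plain Nim pile of size 7, so its Grundy value is 7.
The value of a disjunctive sum is the nim-sum of the parts.
Combined value = 0 ⊕ 5 ⊕ 7 = 2.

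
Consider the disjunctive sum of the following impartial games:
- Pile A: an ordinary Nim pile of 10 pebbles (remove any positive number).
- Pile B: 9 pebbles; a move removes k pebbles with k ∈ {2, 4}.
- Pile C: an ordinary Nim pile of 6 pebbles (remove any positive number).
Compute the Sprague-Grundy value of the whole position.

13

Pile A is a plain Nim pile of size 10, so its Grundy value is 10.
For pile B, compute g(0), g(1), … with moves {2, 4}:
k:     0  1  2  3  4  5  6  7  8  9
g(k):  0  0  1  1  2  2  0  0  1  1
So g(9) = 1.
Pile C is a plain Nim pile of size 6, so its Grundy value is 6.
By the Sprague-Grundy theorem, the Grundy value of a sum of independent games is the XOR of the component values.
Combined value = 10 ⊕ 1 ⊕ 6 = 13.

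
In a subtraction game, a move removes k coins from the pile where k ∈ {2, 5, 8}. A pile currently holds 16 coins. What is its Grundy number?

1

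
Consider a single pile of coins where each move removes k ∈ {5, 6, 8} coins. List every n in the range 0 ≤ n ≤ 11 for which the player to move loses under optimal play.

0, 1, 2, 3, 4

Compute g(0), g(1), … for moves {5, 6, 8}:
g(0) = mex{} = 0
g(1) = mex{} = 0
g(2) = mex{} = 0
g(3) = mex{} = 0
g(4) = mex{} = 0
g(5) = mex{0} = 1
g(6) = mex{0} = 1
g(7) = mex{0} = 1
g(8) = mex{0} = 1
g(9) = mex{0} = 1
g(10) = mex{0,1} = 2
g(11) = mex{0,1} = 2
The P-positions (g = 0) in 0..11 are 0, 1, 2, 3, 4.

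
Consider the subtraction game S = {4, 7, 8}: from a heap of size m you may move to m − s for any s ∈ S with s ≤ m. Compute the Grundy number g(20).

2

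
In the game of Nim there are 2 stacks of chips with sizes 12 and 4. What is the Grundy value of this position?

Nim-sum: 12 ⊕ 4 = 8.

8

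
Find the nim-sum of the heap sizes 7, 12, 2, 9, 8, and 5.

Nim-sum: 7 ^ 12 ^ 2 ^ 9 ^ 8 ^ 5 = 13.

13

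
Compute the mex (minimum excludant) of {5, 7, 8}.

0

0 is not in the set, so the mex is 0.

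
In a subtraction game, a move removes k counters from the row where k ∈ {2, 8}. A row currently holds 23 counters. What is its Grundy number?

Build the Grundy sequence with g(k) = mex{g(k−s) : s ∈ {2, 8}, s ≤ k}:
k:     0  1  2  3  4  5  6  7  8  9 10 11 12 13 14 15 16 17 18 19 20 21 22 23
g(k):  0  0  1  1  0  0  1  1  2  2  0  0  1  1  0  0  1  1  2  2  0  0  1  1
So g(23) = 1.

1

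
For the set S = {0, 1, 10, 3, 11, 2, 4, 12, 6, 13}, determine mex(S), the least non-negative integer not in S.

The values 0, 1, 2, 3, 4 are all present; 5 is the first non-negative integer missing from the set.

5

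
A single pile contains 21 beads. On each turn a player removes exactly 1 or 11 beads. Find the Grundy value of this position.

Build the Grundy sequence with g(k) = mex{g(k−s) : s ∈ {1, 11}, s ≤ k}:
k:     0  1  2  3  4  5  6  7  8  9 10 11 12 13 14 15 16 17 18 19 20 21
g(k):  0  1  0  1  0  1  0  1  0  1  0  1  0  1  0  1  0  1  0  1  0  1
So g(21) = 1.

1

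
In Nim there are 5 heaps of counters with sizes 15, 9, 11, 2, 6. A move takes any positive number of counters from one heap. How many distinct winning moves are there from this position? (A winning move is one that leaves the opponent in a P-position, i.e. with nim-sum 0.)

3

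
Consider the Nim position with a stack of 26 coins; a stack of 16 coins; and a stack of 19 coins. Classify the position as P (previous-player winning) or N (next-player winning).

N-position

Nim-sum: 26 XOR 16 XOR 19 = 25.
The nim-sum is 25 ≠ 0, so this is an N-position: the player to move can win.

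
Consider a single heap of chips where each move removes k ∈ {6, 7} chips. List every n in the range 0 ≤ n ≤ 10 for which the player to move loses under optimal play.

0, 1, 2, 3, 4, 5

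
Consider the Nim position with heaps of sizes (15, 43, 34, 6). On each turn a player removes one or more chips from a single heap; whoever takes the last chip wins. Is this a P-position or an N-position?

Compute the nim-sum pairwise:
15 ⊕ 43 = 36
36 ⊕ 34 = 6
6 ⊕ 6 = 0
The nim-sum is 0, so this is a P-position: the player to move is in a losing position under optimal play.

P-position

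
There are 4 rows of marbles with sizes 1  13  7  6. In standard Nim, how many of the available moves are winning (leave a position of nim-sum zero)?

Write each in binary and XOR column by column:
  0001  (1)
  1101  (13)
  0111  (7)
  0110  (6)
  ----
  1101  (13)
The overall nim-sum is X = 13. A row of size p has a winning move iff p XOR X < p (reduce it to p XOR X).
  1: 1 XOR 13 = 12 ≥ 1 — no move.
  13: 13 XOR 13 = 0 < 13 — winning move (to 0).
  7: 7 XOR 13 = 10 ≥ 7 — no move.
  6: 6 XOR 13 = 11 ≥ 6 — no move.
That gives 1 winning move.

1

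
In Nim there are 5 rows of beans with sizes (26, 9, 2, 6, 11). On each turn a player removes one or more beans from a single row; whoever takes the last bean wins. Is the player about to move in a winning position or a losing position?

Compute the nim-sum pairwise:
26 XOR 9 = 19
19 XOR 2 = 17
17 XOR 6 = 23
23 XOR 11 = 28
The nim-sum is 28 ≠ 0, so this is an N-position: the player to move can win.

Winning position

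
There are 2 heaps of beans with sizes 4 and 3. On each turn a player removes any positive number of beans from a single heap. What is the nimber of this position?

Nim-sum: 4 ^ 3 = 7.

7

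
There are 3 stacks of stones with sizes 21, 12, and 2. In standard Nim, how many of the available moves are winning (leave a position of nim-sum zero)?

1

Compute the nim-sum pairwise:
21 ^ 12 = 25
25 ^ 2 = 27
The overall nim-sum is X = 27. A stack of size p has a winning move iff p XOR X < p (reduce it to p XOR X).
  21: 21 XOR 27 = 14 < 21 — winning move (to 14).
  12: 12 XOR 27 = 23 ≥ 12 — no move.
  2: 2 XOR 27 = 25 ≥ 2 — no move.
That gives 1 winning move.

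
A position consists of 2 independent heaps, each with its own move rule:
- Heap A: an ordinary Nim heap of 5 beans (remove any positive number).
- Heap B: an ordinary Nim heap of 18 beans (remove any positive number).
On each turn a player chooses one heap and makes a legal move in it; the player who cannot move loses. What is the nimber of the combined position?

Heap A is a plain Nim heap of size 5, so its Grundy value is 5.
Heap B is a plain Nim heap of size 18, so its Grundy value is 18.
By the Sprague-Grundy theorem, the Grundy value of a sum of independent games is the XOR of the component values.
Combined value = 5 ⊕ 18 = 23.

23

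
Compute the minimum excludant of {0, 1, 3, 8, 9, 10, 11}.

The values 0, 1 are all present; 2 is the first non-negative integer missing from the set.

2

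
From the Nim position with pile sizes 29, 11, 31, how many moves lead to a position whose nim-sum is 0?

3

Nim-sum: 29 XOR 11 XOR 31 = 9.
The overall nim-sum is X = 9. A pile of size p has a winning move iff p XOR X < p (reduce it to p XOR X).
  29: 29 XOR 9 = 20 < 29 — winning move (to 20).
  11: 11 XOR 9 = 2 < 11 — winning move (to 2).
  31: 31 XOR 9 = 22 < 31 — winning move (to 22).
That gives 3 winning moves.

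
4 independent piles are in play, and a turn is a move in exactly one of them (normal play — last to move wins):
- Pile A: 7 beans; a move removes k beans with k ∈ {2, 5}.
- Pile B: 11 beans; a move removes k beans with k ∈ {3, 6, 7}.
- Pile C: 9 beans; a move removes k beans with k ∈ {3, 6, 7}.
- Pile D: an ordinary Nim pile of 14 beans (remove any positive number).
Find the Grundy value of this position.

For pile A, compute g(0), g(1), … with moves {2, 5}:
k:     0  1  2  3  4  5  6  7
g(k):  0  0  1  1  0  2  1  0
So g(7) = 0.
Grundy values for pile B (subtraction set {3, 6, 7}):
k:     0  1  2  3  4  5  6  7  8  9 10 11
g(k):  0  0  0  1  1  1  2  2  2  3  0  0
So g(11) = 0.
Grundy values for pile C (subtraction set {3, 6, 7}):
k:     0  1  2  3  4  5  6  7  8  9
g(k):  0  0  0  1  1  1  2  2  2  3
So g(9) = 3.
Pile D is a plain Nim pile of size 14, so its Grundy value is 14.
The value of a disjunctive sum is the nim-sum of the parts.
Combined value = 0 XOR 0 XOR 3 XOR 14 = 13.

13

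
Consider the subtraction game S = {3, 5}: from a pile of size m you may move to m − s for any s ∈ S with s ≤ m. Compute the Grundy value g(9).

0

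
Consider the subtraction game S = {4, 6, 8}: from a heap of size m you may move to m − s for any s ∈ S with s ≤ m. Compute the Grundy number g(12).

Build the Grundy sequence with g(k) = mex{g(k−s) : s ∈ {4, 6, 8}, s ≤ k}:
k:     0  1  2  3  4  5  6  7  8  9 10 11 12
g(k):  0  0  0  0  1  1  1  1  2  2  2  2  0
So g(12) = 0.

0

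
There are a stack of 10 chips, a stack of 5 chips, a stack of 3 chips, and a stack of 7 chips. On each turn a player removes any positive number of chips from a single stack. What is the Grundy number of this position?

11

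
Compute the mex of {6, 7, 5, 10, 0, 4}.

1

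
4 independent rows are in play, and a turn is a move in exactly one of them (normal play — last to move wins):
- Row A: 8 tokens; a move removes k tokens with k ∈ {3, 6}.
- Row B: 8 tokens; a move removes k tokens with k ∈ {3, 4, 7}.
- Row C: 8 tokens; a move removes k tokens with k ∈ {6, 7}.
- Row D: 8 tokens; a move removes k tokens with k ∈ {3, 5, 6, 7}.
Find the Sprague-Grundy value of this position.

3

For row A, compute g(0), g(1), … with moves {3, 6}:
k:     0  1  2  3  4  5  6  7  8
g(k):  0  0  0  1  1  1  2  2  2
So g(8) = 2.
For row B, compute g(0), g(1), … with moves {3, 4, 7}:
g(0) = mex{} = 0
g(1) = mex{} = 0
g(2) = mex{} = 0
g(3) = mex{0} = 1
g(4) = mex{0} = 1
g(5) = mex{0} = 1
g(6) = mex{0,1} = 2
g(7) = mex{0,1} = 2
g(8) = mex{0,1} = 2
So g(8) = 2.
Grundy values for row C (subtraction set {6, 7}):
g(0) = mex{} = 0
g(1) = mex{} = 0
g(2) = mex{} = 0
g(3) = mex{} = 0
g(4) = mex{} = 0
g(5) = mex{} = 0
g(6) = mex{0} = 1
g(7) = mex{0} = 1
g(8) = mex{0} = 1
So g(8) = 1.
Grundy values for row D (subtraction set {3, 5, 6, 7}):
g(0) = mex{} = 0
g(1) = mex{} = 0
g(2) = mex{} = 0
g(3) = mex{0} = 1
g(4) = mex{0} = 1
g(5) = mex{0} = 1
g(6) = mex{0,1} = 2
g(7) = mex{0,1} = 2
g(8) = mex{0,1} = 2
So g(8) = 2.
The value of a disjunctive sum is the nim-sum of the parts.
Combined value = 2 ⊕ 2 ⊕ 1 ⊕ 2 = 3.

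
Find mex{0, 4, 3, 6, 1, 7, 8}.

2

The values 0, 1 are all present; 2 is the first non-negative integer missing from the set.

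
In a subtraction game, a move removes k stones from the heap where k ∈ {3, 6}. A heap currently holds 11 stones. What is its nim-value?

Compute g(0), g(1), … for moves {3, 6}:
g(0) = mex{} = 0
g(1) = mex{} = 0
g(2) = mex{} = 0
g(3) = mex{0} = 1
g(4) = mex{0} = 1
g(5) = mex{0} = 1
g(6) = mex{0,1} = 2
g(7) = mex{0,1} = 2
g(8) = mex{0,1} = 2
g(9) = mex{1,2} = 0
g(10) = mex{1,2} = 0
g(11) = mex{1,2} = 0
So g(11) = 0.

0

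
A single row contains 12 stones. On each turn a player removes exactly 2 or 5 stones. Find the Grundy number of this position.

2

Build the Grundy sequence with g(k) = mex{g(k−s) : s ∈ {2, 5}, s ≤ k}:
k:     0  1  2  3  4  5  6  7  8  9 10 11 12
g(k):  0  0  1  1  0  2  1  0  0  1  1  0  2
So g(12) = 2.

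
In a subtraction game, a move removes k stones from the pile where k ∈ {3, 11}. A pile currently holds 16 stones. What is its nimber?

Compute g(0), g(1), … for moves {3, 11}:
k:     0  1  2  3  4  5  6  7  8  9 10 11 12 13 14 15 16
g(k):  0  0  0  1  1  1  0  0  0  1  1  1  2  2  0  0  0
So g(16) = 0.

0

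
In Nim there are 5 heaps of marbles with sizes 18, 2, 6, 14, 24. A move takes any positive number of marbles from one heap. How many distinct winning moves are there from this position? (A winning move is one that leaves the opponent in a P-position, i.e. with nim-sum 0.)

Bitwise XOR of the heap sizes:
  10010  (18)
  00010  (2)
  00110  (6)
  01110  (14)
  11000  (24)
  -----
  00000  (0)
The nim-sum is already 0, so every move leaves a nonzero nim-sum — there are no winning moves.

0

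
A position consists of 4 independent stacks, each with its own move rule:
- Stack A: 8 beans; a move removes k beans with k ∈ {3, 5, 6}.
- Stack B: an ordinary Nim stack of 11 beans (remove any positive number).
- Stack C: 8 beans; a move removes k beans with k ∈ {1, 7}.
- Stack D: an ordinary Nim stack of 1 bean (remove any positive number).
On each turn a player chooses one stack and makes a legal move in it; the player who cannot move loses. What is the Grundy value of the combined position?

8

Grundy values for stack A (subtraction set {3, 5, 6}):
k:     0  1  2  3  4  5  6  7  8
g(k):  0  0  0  1  1  1  2  2  2
So g(8) = 2.
Stack B is a plain Nim stack of size 11, so its Grundy value is 11.
Build the Grundy sequence for stack C with g(k) = mex{g(k−s) : s ∈ {1, 7}, s ≤ k}:
k:     0  1  2  3  4  5  6  7  8
g(k):  0  1  0  1  0  1  0  1  0
So g(8) = 0.
Stack D is a plain Nim stack of size 1, so its Grundy value is 1.
The value of a disjunctive sum is the nim-sum of the parts.
Combined value = 2 XOR 11 XOR 0 XOR 1 = 8.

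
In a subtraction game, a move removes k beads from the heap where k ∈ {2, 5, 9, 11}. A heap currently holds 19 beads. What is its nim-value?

2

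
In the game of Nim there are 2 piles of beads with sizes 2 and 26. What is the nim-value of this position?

24

Write each in binary and XOR column by column:
  00010  (2)
  11010  (26)
  -----
  11000  (24)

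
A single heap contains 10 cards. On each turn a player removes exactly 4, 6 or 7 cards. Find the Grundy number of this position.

Compute g(0), g(1), … for moves {4, 6, 7}:
g(0) = mex{} = 0
g(1) = mex{} = 0
g(2) = mex{} = 0
g(3) = mex{} = 0
g(4) = mex{0} = 1
g(5) = mex{0} = 1
g(6) = mex{0} = 1
g(7) = mex{0} = 1
g(8) = mex{0,1} = 2
g(9) = mex{0,1} = 2
g(10) = mex{0,1} = 2
So g(10) = 2.

2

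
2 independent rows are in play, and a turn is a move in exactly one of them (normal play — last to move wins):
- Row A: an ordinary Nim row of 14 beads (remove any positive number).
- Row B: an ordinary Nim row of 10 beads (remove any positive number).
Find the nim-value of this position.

4

Row A is a plain Nim row of size 14, so its Grundy value is 14.
Row B is a plain Nim row of size 10, so its Grundy value is 10.
The value of a disjunctive sum is the nim-sum of the parts.
Combined value = 14 ⊕ 10 = 4.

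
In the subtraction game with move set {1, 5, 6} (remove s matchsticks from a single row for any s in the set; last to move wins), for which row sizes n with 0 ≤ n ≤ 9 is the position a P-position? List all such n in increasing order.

0, 2, 4

Grundy values for subtraction set {1, 5, 6}:
g(0) = mex{} = 0
g(1) = mex{0} = 1
g(2) = mex{1} = 0
g(3) = mex{0} = 1
g(4) = mex{1} = 0
g(5) = mex{0} = 1
g(6) = mex{0,1} = 2
g(7) = mex{0,1,2} = 3
g(8) = mex{0,1,3} = 2
g(9) = mex{0,1,2} = 3
The P-positions (g = 0) in 0..9 are 0, 2, 4.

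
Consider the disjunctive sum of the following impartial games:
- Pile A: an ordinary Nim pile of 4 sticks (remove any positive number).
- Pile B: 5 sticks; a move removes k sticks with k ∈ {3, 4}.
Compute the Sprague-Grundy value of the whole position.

5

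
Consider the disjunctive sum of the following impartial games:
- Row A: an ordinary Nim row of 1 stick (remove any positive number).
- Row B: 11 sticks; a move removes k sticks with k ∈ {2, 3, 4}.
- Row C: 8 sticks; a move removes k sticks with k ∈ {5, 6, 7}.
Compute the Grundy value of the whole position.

2

Row A is a plain Nim row of size 1, so its Grundy value is 1.
Grundy values for row B (subtraction set {2, 3, 4}):
g(0) = mex{} = 0
g(1) = mex{} = 0
g(2) = mex{0} = 1
g(3) = mex{0} = 1
g(4) = mex{0,1} = 2
g(5) = mex{0,1} = 2
g(6) = mex{1,2} = 0
g(7) = mex{1,2} = 0
g(8) = mex{0,2} = 1
g(9) = mex{0,2} = 1
g(10) = mex{0,1} = 2
g(11) = mex{0,1} = 2
So g(11) = 2.
Build the Grundy sequence for row C with g(k) = mex{g(k−s) : s ∈ {5, 6, 7}, s ≤ k}:
k:     0  1  2  3  4  5  6  7  8
g(k):  0  0  0  0  0  1  1  1  1
So g(8) = 1.
By the Sprague-Grundy theorem, the Grundy value of a sum of independent games is the XOR of the component values.
Combined value = 1 XOR 2 XOR 1 = 2.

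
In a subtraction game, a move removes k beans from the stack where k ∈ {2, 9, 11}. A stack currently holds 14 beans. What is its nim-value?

Build the Grundy sequence with g(k) = mex{g(k−s) : s ∈ {2, 9, 11}, s ≤ k}:
g(0) = mex{} = 0
g(1) = mex{} = 0
g(2) = mex{0} = 1
g(3) = mex{0} = 1
g(4) = mex{1} = 0
g(5) = mex{1} = 0
g(6) = mex{0} = 1
g(7) = mex{0} = 1
g(8) = mex{1} = 0
g(9) = mex{0,1} = 2
g(10) = mex{0} = 1
g(11) = mex{0,1,2} = 3
g(12) = mex{0,1} = 2
g(13) = mex{0,1,3} = 2
g(14) = mex{0,1,2} = 3
So g(14) = 3.

3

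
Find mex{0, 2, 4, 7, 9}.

0 is in the set but 1 is not, so the mex is 1.

1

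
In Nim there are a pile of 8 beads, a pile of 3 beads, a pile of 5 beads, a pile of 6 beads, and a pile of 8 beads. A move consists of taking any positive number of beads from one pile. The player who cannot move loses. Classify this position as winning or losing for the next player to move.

Nim-sum: 8 ⊕ 3 ⊕ 5 ⊕ 6 ⊕ 8 = 0.
The nim-sum is 0, so this is a P-position: the player to move is in a losing position under optimal play.

Losing position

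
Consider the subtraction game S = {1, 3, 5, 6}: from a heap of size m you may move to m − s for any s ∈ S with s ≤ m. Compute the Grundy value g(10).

Build the Grundy sequence with g(k) = mex{g(k−s) : s ∈ {1, 3, 5, 6}, s ≤ k}:
g(0) = mex{} = 0
g(1) = mex{0} = 1
g(2) = mex{1} = 0
g(3) = mex{0} = 1
g(4) = mex{1} = 0
g(5) = mex{0} = 1
g(6) = mex{0,1} = 2
g(7) = mex{0,1,2} = 3
g(8) = mex{0,1,3} = 2
g(9) = mex{0,1,2} = 3
g(10) = mex{0,1,3} = 2
So g(10) = 2.

2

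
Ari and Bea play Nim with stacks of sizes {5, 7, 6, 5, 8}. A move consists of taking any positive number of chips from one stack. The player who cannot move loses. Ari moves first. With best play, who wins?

Compute the nim-sum pairwise:
5 XOR 7 = 2
2 XOR 6 = 4
4 XOR 5 = 1
1 XOR 8 = 9
The nim-sum is 9 ≠ 0, so this is an N-position: the player to move can win; Ari has a winning move.

Ari wins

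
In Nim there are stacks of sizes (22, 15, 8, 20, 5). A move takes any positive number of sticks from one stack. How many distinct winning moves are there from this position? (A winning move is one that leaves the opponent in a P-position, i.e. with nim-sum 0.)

0

Write each in binary and XOR column by column:
  10110  (22)
  01111  (15)
  01000  (8)
  10100  (20)
  00101  (5)
  -----
  00000  (0)
The nim-sum is already 0, so every move leaves a nonzero nim-sum — there are no winning moves.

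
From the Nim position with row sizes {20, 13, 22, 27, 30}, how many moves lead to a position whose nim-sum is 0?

3

Compute the nim-sum pairwise:
20 XOR 13 = 25
25 XOR 22 = 15
15 XOR 27 = 20
20 XOR 30 = 10
The overall nim-sum is X = 10. A row of size p has a winning move iff p XOR X < p (reduce it to p XOR X).
  20: 20 XOR 10 = 30 ≥ 20 — no move.
  13: 13 XOR 10 = 7 < 13 — winning move (to 7).
  22: 22 XOR 10 = 28 ≥ 22 — no move.
  27: 27 XOR 10 = 17 < 27 — winning move (to 17).
  30: 30 XOR 10 = 20 < 30 — winning move (to 20).
That gives 3 winning moves.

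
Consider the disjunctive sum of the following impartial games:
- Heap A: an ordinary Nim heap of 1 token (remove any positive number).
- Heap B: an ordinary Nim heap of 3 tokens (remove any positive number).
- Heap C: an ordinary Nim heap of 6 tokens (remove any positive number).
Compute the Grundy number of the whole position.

4

Heap A is a plain Nim heap of size 1, so its Grundy value is 1.
Heap B is a plain Nim heap of size 3, so its Grundy value is 3.
Heap C is a plain Nim heap of size 6, so its Grundy value is 6.
By the Sprague-Grundy theorem, the Grundy value of a sum of independent games is the XOR of the component values.
Combined value = 1 ⊕ 3 ⊕ 6 = 4.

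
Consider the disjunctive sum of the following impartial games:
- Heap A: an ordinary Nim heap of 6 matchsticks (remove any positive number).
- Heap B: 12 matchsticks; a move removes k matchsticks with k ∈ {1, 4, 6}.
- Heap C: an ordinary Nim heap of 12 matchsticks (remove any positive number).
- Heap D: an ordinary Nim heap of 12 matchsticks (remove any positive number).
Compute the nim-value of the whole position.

6

Heap A is a plain Nim heap of size 6, so its Grundy value is 6.
Build the Grundy sequence for heap B with g(k) = mex{g(k−s) : s ∈ {1, 4, 6}, s ≤ k}:
k:     0  1  2  3  4  5  6  7  8  9 10 11 12
g(k):  0  1  0  1  2  0  1  0  1  2  0  1  0
So g(12) = 0.
Heap C is a plain Nim heap of size 12, so its Grundy value is 12.
Heap D is a plain Nim heap of size 12, so its Grundy value is 12.
The value of a disjunctive sum is the nim-sum of the parts.
Combined value = 6 XOR 0 XOR 12 XOR 12 = 6.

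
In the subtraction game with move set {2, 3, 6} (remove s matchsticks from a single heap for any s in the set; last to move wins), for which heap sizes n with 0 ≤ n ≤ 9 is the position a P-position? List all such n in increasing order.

0, 1, 5, 9

Compute g(0), g(1), … for moves {2, 3, 6}:
k:     0  1  2  3  4  5  6  7  8  9
g(k):  0  0  1  1  2  0  3  1  2  0
The P-positions (g = 0) in 0..9 are 0, 1, 5, 9.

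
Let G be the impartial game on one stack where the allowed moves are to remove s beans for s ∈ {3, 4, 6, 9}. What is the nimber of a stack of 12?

Compute g(0), g(1), … for moves {3, 4, 6, 9}:
g(0) = mex{} = 0
g(1) = mex{} = 0
g(2) = mex{} = 0
g(3) = mex{0} = 1
g(4) = mex{0} = 1
g(5) = mex{0} = 1
g(6) = mex{0,1} = 2
g(7) = mex{0,1} = 2
g(8) = mex{0,1} = 2
g(9) = mex{0,1,2} = 3
g(10) = mex{0,1,2} = 3
g(11) = mex{0,1,2} = 3
g(12) = mex{1,2,3} = 0
So g(12) = 0.

0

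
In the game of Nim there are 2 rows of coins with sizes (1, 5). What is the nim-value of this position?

4

Nim-sum: 1 ⊕ 5 = 4.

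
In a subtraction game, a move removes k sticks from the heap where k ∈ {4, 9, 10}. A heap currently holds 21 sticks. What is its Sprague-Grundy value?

Build the Grundy sequence with g(k) = mex{g(k−s) : s ∈ {4, 9, 10}, s ≤ k}:
k:     0  1  2  3  4  5  6  7  8  9 10 11 12 13 14 15 16 17 18 19 20 21
g(k):  0  0  0  0  1  1  1  1  0  2  2  2  1  3  0  0  0  2  1  1  1  0
So g(21) = 0.

0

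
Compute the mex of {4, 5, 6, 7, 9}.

0

0 is not in the set, so the mex is 0.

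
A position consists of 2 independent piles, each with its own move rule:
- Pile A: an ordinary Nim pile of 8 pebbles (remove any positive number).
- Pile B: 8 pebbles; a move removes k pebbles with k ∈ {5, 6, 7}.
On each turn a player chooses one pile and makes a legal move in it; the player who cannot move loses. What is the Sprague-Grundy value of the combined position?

9

Pile A is a plain Nim pile of size 8, so its Grundy value is 8.
Grundy values for pile B (subtraction set {5, 6, 7}):
k:     0  1  2  3  4  5  6  7  8
g(k):  0  0  0  0  0  1  1  1  1
So g(8) = 1.
By the Sprague-Grundy theorem, the Grundy value of a sum of independent games is the XOR of the component values.
Combined value = 8 XOR 1 = 9.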